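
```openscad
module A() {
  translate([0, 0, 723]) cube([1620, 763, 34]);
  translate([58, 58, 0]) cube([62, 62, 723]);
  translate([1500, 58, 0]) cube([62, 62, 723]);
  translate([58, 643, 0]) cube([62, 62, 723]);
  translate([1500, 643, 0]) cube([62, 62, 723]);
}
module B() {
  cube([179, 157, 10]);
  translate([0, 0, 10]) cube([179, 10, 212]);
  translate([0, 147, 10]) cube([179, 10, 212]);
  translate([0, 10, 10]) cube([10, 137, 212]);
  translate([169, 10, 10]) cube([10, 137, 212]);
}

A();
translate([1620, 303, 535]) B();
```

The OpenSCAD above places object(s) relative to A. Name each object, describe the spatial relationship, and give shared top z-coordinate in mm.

A is a table. B is an open box. The open box is beside the table with their tops flush at z = 757. The shared top z-coordinate is 757 mm.

Both tops at z = 757 mm.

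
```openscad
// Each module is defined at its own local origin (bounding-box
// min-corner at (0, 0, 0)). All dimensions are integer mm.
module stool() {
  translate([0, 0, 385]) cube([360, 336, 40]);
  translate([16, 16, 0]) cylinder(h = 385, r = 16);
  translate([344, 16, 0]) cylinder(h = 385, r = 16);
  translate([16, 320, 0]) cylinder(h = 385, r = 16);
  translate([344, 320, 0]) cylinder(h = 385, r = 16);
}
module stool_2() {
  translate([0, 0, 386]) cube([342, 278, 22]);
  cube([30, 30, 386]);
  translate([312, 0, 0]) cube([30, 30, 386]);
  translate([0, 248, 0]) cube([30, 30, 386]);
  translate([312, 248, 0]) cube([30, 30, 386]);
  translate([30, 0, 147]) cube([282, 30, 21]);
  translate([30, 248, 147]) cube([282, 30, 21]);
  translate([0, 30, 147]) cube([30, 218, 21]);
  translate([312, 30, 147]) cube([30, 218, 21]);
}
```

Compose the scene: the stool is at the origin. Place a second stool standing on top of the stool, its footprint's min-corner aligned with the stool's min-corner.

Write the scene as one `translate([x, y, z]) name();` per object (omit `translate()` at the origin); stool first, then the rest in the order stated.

stool();
translate([0, 0, 425]) stool_2();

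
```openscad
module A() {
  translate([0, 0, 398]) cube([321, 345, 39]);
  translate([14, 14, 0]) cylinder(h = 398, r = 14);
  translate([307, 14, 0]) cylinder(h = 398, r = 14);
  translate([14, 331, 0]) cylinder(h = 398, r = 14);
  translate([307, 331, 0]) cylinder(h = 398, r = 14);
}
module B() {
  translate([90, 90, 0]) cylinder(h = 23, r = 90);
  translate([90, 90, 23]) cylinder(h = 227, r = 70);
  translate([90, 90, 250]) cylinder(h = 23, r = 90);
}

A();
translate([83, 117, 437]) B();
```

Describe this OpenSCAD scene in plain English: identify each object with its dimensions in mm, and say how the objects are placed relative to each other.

A is a simple wooden stool: a rectangular seat 321 mm (x) by 345 mm (y), 39 mm thick, top face at z = 437 mm, on four round legs, each 28 mm in diameter. The legs rest on z = 0, each leg's axis is inset half a diameter from the nearest pair of seat edges (so the leg's bounding box is flush with the corner).

B is a spool: two coaxial disc flanges of radius 90 mm and thickness 23 mm, joined by a core cylinder of radius 70 mm and height 227 mm. The lower flange rests on z = 0 and the three cylinders share a vertical axis.

The spool is on top of the stool.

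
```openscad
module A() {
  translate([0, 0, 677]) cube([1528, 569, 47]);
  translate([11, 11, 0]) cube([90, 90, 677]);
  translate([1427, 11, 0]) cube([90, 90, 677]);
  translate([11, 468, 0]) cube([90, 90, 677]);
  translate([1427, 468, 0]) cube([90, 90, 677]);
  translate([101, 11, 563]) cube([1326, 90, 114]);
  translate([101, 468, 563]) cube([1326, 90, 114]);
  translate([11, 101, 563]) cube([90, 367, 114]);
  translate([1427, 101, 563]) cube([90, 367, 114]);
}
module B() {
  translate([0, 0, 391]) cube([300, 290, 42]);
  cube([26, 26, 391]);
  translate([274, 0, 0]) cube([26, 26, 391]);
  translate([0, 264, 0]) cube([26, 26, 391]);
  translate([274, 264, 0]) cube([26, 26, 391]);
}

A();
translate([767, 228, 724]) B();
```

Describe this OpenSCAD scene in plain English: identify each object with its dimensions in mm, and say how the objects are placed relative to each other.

A is a table with a 1528×569 mm rectangular top, 47 mm thick, top surface at z = 724 mm, supported by four 90×90 mm square legs, each inset 11 mm from the nearest pair of top edges, running from the floor. Four apron rails, 90 mm thick and 114 mm tall, run between adjacent legs with their top edges flush with the underside of the top and their outer faces flush with the legs' outer faces.

B is a four-legged stool. The seat is a 300×290×42 mm slab whose top surface is at z = 433 mm; four square legs, each 26×26 mm in cross-section, run from the floor (z = 0) to the underside of the seat, each flush with a corner of the seat.

The stool is on top of the table.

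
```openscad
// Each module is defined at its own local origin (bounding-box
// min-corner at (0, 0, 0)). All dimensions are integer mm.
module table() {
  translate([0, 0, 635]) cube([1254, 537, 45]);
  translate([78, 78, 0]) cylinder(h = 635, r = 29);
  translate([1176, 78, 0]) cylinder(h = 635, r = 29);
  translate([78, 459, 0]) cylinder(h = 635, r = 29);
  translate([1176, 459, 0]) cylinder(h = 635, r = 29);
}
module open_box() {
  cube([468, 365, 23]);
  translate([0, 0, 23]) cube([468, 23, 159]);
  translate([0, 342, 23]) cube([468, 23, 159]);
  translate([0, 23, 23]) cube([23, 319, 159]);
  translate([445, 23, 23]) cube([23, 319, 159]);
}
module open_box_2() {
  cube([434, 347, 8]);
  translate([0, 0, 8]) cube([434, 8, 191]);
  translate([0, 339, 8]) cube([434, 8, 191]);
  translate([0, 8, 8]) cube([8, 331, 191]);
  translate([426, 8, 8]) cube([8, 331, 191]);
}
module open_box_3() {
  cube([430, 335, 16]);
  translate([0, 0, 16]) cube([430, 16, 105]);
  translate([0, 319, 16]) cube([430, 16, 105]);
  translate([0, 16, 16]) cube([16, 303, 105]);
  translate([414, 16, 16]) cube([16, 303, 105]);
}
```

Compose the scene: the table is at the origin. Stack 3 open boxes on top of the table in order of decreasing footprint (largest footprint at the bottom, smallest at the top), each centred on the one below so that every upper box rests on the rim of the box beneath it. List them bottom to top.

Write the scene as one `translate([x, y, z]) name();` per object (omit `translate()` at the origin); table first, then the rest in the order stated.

table();
translate([393, 86, 680]) open_box();
translate([410, 95, 862]) open_box_2();
translate([412, 101, 1061]) open_box_3();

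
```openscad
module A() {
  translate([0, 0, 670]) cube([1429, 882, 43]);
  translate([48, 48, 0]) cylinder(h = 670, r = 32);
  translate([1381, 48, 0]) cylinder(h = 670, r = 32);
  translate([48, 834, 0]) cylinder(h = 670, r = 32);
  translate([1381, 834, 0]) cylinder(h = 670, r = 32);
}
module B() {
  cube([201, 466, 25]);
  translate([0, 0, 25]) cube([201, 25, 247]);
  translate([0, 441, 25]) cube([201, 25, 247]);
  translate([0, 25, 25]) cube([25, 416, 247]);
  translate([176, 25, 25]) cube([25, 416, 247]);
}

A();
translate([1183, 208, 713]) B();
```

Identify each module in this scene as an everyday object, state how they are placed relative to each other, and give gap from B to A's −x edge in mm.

A is a table. B is an open box. The open box is on top of the table. The gap from the open box to the table's −x edge is 1183 mm.

The open box's min-x is at 1183; the table's min-x is 0; gap = 1183 mm.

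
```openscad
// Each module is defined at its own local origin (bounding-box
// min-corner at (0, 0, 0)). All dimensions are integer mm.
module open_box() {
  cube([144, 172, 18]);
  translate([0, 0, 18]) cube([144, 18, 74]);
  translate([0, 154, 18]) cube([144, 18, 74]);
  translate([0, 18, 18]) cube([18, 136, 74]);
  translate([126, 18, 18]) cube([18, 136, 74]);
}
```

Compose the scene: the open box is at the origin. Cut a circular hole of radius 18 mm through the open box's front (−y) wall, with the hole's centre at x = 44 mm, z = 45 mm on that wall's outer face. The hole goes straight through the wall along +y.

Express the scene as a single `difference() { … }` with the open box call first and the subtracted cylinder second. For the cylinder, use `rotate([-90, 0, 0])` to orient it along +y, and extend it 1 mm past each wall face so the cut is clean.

difference() {
  open_box();
  translate([44, -1, 45]) rotate([-90, 0, 0]) cylinder(h = 20, r = 18);
}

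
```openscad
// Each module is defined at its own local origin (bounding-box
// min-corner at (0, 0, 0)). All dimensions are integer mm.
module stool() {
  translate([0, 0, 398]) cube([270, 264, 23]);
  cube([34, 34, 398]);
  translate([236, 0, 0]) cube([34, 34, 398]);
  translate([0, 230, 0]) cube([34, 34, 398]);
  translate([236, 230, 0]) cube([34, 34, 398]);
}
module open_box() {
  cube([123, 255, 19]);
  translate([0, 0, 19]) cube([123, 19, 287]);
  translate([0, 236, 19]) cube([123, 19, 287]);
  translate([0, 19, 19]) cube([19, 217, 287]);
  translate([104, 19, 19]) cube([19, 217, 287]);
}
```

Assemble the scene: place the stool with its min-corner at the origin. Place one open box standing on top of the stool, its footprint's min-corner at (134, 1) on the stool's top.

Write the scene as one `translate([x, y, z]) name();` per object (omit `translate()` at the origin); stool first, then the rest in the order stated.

stool();
translate([134, 1, 421]) open_box();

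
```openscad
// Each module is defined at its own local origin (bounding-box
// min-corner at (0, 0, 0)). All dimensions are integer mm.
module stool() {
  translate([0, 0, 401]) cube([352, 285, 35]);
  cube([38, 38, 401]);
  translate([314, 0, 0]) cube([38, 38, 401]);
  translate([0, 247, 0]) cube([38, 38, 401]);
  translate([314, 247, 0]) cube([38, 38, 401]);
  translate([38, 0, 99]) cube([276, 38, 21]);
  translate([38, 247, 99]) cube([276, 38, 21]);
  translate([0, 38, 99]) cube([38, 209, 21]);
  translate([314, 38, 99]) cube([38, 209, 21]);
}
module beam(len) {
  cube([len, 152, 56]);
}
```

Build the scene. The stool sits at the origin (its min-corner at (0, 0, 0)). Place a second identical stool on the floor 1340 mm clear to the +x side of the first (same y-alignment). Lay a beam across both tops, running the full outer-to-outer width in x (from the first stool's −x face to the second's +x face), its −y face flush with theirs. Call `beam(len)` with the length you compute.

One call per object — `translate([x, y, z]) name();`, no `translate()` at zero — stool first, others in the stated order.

stool();
translate([1692, 0, 0]) stool();
translate([0, 0, 436]) beam(2044);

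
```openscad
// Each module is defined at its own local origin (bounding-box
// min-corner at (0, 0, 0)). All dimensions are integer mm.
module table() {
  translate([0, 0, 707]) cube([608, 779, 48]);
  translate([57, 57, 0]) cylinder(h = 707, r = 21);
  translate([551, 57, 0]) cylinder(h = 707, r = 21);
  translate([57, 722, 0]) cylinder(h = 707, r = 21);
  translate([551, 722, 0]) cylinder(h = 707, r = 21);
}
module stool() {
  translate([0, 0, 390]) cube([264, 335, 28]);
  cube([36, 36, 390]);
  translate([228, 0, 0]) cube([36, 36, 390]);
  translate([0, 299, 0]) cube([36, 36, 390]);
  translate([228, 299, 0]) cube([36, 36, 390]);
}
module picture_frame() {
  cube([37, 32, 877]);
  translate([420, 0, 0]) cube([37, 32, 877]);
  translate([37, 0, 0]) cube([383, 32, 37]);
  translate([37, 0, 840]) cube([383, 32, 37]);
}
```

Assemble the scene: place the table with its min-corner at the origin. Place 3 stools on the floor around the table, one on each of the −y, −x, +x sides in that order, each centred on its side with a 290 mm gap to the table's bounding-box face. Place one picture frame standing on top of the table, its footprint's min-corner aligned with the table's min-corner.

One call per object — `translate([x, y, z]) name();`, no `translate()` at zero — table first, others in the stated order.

table();
translate([172, -625, 0]) stool();
translate([-554, 222, 0]) stool();
translate([898, 222, 0]) stool();
translate([0, 0, 755]) picture_frame();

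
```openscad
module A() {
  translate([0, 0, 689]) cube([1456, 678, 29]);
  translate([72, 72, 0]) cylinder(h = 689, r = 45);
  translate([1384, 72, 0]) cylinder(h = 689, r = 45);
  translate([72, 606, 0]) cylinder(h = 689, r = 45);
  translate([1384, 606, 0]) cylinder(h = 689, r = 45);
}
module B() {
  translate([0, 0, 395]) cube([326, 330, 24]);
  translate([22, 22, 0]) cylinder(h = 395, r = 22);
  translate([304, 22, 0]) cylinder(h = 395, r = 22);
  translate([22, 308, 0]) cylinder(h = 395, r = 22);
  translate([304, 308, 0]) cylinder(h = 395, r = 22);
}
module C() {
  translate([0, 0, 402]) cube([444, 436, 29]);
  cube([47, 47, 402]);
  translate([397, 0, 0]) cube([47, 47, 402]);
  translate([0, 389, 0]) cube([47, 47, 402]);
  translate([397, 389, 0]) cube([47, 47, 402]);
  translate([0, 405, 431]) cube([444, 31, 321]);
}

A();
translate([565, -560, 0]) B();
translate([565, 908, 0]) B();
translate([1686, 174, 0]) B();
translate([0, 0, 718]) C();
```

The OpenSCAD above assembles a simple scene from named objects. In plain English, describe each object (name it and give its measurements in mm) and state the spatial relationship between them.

A is a table with a 1456×678 mm rectangular top, 29 mm thick, top surface at z = 718 mm, supported by four round legs of 90 mm diameter, each leg's bounding box inset 27 mm from the nearest pair of top edges, running from the floor.

B is a simple wooden stool: a rectangular seat 326 mm (x) by 330 mm (y), 24 mm thick, top face at z = 419 mm, on four round legs, each 44 mm in diameter. The legs rest on z = 0, each leg's axis is inset half a diameter from the nearest pair of seat edges (so the leg's bounding box is flush with the corner).

C is a chair. The seat is a 444×436×29 mm slab with its top at z = 431 mm, on four 47×47 mm corner legs (flush with the seat edges, standing on z = 0). A flat backrest 31 mm thick, 321 mm tall, spans the full seat width and rises from the seat top along its +y edge, rear face flush with the rear of the seat.

Three stools sit around the table at the −y, +y, +x sides. The chair is on top of the table.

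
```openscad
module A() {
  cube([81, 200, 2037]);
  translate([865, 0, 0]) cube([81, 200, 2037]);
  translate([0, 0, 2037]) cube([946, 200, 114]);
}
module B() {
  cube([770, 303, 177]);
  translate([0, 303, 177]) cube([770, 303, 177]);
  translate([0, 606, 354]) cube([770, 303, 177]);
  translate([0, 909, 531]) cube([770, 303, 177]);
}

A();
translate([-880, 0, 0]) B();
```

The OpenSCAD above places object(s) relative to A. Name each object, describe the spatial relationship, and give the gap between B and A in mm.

The staircase's nearest face is 110 mm from the door frame's −x face.

A is a door frame. B is a staircase. The staircase is on the floor beside the door frame on its −x side. The gap between the staircase and the door frame is 110 mm.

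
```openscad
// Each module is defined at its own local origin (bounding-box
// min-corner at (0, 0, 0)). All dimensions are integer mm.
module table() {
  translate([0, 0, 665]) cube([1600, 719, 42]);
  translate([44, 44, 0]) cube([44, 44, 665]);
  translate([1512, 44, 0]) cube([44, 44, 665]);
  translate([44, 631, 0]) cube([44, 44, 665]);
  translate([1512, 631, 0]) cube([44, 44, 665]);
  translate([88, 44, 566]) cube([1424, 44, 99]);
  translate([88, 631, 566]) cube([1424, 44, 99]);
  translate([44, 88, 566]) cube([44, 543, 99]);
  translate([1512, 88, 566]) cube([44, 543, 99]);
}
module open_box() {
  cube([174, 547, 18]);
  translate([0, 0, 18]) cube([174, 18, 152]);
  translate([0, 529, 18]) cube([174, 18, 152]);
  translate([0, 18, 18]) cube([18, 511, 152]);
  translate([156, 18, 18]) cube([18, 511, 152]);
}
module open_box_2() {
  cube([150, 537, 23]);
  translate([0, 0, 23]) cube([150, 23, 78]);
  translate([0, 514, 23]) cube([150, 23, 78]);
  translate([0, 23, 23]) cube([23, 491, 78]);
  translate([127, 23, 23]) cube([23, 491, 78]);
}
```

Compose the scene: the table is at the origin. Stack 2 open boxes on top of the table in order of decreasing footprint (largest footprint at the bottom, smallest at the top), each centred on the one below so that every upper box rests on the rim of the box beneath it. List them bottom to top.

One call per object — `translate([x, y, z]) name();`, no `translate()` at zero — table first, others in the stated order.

table();
translate([713, 86, 707]) open_box();
translate([725, 91, 877]) open_box_2();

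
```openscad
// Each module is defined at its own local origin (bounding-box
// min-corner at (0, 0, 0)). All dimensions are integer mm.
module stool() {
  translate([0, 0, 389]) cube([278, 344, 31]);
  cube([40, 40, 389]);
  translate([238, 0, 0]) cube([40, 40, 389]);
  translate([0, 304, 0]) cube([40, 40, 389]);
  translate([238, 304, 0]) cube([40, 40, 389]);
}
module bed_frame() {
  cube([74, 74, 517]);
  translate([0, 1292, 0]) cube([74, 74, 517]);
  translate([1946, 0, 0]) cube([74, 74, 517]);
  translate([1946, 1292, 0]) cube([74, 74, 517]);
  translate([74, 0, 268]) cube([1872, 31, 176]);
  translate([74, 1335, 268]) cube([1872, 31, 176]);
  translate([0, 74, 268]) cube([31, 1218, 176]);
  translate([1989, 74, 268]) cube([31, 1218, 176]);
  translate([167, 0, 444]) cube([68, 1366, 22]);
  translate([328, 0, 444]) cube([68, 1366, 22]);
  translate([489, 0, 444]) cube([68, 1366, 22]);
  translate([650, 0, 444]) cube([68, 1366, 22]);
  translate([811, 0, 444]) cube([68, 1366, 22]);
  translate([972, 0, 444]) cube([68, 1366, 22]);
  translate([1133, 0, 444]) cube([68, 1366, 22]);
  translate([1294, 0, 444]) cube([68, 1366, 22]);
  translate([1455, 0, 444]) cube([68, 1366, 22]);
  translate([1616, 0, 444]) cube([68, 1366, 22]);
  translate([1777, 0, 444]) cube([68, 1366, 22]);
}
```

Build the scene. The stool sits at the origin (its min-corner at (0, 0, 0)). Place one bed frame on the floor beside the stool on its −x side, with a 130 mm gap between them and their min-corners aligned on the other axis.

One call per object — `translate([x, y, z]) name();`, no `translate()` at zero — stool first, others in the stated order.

stool();
translate([-2150, 0, 0]) bed_frame();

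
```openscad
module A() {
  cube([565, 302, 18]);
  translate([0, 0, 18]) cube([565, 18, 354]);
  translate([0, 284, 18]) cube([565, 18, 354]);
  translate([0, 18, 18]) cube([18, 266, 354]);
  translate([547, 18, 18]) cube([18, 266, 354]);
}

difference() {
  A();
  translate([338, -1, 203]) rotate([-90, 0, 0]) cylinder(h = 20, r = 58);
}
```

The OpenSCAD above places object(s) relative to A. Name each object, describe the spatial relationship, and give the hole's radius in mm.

The subtracted cylinder has r = 58 mm.

A is an open box. The open box has a circular hole through its front wall. The hole's radius is 58 mm.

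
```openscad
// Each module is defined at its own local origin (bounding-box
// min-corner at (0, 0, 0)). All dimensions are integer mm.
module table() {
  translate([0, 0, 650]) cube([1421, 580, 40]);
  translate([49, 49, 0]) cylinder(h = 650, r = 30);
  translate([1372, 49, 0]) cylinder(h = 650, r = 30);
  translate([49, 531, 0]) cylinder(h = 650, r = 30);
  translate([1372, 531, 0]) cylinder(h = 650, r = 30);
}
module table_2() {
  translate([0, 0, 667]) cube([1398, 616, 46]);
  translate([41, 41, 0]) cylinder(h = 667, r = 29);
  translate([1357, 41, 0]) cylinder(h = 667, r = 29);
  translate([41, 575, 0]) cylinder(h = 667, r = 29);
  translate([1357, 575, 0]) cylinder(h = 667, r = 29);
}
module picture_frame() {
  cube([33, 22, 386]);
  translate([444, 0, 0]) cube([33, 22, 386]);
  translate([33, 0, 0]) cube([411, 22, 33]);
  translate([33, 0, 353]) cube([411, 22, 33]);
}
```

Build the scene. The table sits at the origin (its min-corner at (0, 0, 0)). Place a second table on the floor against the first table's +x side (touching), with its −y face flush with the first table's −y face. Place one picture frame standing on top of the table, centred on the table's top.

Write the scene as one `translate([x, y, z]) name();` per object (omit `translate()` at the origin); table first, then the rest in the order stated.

table();
translate([1421, 0, 0]) table_2();
translate([472, 279, 690]) picture_frame();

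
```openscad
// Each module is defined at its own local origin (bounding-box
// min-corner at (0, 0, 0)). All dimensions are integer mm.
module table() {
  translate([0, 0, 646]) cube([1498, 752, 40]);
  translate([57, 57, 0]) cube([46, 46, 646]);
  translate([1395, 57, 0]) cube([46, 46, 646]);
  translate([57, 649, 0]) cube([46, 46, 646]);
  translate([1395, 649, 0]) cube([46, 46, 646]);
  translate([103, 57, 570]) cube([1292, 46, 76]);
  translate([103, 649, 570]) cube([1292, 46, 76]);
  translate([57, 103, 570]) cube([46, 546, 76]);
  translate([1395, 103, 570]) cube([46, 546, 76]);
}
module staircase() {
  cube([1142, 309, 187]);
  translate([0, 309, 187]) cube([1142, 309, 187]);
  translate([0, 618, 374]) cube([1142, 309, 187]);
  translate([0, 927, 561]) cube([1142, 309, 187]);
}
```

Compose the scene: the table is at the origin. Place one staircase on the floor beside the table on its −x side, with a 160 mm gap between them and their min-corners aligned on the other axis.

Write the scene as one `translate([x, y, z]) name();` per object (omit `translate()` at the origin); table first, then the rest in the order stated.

table();
translate([-1302, 0, 0]) staircase();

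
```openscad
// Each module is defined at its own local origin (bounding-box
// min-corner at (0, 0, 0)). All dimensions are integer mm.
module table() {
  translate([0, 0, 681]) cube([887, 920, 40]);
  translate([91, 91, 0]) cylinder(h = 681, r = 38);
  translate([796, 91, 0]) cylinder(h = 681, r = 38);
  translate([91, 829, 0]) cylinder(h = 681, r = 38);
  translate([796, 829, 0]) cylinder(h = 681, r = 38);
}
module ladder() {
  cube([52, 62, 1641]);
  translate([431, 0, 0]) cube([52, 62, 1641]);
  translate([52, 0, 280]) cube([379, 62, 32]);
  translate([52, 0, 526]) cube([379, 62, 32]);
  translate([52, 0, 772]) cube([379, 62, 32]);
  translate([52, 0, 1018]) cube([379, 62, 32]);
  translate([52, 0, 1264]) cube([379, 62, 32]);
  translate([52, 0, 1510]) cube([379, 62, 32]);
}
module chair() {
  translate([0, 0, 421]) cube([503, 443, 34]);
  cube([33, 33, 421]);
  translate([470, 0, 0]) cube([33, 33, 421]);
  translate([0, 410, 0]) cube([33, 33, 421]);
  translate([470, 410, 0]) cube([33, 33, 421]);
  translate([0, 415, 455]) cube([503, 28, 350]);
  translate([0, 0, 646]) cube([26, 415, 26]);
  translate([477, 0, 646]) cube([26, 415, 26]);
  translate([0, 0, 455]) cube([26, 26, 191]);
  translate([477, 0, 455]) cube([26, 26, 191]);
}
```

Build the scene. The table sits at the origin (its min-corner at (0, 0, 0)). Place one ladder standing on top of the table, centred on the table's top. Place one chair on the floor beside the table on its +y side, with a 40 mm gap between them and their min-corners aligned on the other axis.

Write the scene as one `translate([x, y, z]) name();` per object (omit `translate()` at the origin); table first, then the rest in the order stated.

table();
translate([202, 429, 721]) ladder();
translate([0, 960, 0]) chair();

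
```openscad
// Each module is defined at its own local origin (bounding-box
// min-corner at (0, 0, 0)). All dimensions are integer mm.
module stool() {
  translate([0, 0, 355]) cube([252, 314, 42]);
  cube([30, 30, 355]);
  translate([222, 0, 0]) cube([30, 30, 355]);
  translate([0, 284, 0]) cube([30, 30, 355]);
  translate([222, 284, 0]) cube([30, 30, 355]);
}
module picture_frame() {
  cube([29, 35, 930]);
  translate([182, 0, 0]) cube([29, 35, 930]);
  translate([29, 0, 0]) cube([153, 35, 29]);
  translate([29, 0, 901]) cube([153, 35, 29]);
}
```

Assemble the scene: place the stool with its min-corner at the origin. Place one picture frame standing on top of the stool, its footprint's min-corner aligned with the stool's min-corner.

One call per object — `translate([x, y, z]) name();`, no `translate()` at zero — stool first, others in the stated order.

stool();
translate([0, 0, 397]) picture_frame();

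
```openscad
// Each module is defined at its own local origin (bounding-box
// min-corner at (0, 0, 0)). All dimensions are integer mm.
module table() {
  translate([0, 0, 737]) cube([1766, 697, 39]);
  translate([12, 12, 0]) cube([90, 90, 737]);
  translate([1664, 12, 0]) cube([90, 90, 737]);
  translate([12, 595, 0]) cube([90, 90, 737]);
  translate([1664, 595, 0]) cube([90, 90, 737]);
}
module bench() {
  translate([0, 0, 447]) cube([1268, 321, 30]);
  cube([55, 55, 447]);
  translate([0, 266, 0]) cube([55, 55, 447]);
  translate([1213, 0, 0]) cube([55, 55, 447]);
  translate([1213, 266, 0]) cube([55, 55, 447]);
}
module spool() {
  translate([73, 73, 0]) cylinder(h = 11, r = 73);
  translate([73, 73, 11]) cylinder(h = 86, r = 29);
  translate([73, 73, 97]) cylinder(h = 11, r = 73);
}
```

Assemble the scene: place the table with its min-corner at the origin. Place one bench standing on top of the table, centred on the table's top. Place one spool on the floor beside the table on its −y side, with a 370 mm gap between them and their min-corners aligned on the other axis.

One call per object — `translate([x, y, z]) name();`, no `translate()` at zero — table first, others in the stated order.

table();
translate([249, 188, 776]) bench();
translate([0, -516, 0]) spool();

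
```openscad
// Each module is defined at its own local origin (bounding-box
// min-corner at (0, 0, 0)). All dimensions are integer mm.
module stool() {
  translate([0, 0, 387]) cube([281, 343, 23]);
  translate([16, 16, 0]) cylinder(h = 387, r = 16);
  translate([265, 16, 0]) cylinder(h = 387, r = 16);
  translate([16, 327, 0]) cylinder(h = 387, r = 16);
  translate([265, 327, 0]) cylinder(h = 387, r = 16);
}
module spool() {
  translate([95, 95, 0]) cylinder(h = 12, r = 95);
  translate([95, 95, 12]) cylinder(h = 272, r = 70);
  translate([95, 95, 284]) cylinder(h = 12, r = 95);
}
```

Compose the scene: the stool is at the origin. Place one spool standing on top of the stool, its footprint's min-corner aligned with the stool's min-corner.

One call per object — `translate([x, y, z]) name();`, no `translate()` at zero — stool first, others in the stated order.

stool();
translate([0, 0, 410]) spool();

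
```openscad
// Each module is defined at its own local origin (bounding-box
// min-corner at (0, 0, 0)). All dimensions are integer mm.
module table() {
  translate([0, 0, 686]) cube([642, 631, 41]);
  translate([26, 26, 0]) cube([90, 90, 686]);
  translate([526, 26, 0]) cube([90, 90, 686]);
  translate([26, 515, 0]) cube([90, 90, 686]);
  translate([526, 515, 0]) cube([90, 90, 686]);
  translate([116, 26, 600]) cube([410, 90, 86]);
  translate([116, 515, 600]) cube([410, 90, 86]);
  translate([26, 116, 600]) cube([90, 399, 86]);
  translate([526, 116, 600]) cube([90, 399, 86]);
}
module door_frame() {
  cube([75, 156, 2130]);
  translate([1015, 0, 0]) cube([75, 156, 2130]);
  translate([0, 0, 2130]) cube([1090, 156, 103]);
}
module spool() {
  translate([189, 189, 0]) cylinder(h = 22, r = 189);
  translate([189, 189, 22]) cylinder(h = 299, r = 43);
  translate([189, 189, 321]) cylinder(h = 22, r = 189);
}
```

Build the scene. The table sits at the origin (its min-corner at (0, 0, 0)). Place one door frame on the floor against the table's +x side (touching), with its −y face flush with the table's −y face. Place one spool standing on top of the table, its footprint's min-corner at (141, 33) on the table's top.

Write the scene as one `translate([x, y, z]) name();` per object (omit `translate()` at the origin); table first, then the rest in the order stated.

table();
translate([642, 0, 0]) door_frame();
translate([141, 33, 727]) spool();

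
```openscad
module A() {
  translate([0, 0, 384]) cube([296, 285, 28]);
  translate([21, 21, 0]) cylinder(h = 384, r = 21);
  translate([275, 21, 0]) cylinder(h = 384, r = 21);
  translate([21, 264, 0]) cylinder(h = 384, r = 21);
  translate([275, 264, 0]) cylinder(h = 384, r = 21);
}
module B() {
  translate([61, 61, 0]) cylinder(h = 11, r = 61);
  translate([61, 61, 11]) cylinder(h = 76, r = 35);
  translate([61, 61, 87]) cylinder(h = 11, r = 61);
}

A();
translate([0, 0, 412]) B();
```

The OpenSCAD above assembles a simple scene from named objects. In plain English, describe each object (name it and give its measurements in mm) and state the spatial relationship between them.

A is a four-legged stool. The seat is 296×285 mm, 28 mm thick, top at z = 412 mm. It stands on four round legs, each 42 mm in diameter, from z = 0 to the seat underside, each leg's axis is inset half a diameter from the nearest pair of seat edges (so the leg's bounding box is flush with the corner).

B is a spool: two coaxial disc flanges of radius 61 mm and thickness 11 mm, joined by a core cylinder of radius 35 mm and height 76 mm. The lower flange rests on z = 0 and the three cylinders share a vertical axis.

The spool is on top of the stool.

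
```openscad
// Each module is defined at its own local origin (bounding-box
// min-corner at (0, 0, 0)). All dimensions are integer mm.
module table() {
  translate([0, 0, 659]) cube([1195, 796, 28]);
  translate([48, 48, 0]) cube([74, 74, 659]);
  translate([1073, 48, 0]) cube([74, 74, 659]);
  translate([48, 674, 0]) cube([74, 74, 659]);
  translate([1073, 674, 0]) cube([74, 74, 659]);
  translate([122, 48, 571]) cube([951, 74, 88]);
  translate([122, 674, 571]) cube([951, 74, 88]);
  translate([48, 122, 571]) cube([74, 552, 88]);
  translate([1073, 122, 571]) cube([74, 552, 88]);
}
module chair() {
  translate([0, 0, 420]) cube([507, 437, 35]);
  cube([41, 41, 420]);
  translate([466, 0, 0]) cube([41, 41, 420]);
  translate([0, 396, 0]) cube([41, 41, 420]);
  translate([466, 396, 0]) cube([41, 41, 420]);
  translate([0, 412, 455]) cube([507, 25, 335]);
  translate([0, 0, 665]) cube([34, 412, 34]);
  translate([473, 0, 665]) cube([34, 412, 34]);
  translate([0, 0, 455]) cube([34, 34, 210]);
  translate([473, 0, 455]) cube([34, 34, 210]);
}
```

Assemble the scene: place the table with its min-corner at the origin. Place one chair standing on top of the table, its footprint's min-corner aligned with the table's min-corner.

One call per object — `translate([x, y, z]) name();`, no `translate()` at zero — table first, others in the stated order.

table();
translate([0, 0, 687]) chair();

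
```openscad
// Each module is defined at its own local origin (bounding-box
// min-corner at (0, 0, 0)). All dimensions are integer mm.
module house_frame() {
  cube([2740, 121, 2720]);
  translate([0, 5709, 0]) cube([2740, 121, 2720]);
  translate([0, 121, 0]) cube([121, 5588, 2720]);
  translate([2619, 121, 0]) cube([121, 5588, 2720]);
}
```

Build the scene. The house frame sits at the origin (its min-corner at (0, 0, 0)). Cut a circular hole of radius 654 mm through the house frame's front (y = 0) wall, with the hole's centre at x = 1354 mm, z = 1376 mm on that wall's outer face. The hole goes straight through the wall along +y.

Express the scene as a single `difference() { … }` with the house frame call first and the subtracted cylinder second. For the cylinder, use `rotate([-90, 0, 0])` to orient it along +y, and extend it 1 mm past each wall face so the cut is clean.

difference() {
  house_frame();
  translate([1354, -1, 1376]) rotate([-90, 0, 0]) cylinder(h = 123, r = 654);
}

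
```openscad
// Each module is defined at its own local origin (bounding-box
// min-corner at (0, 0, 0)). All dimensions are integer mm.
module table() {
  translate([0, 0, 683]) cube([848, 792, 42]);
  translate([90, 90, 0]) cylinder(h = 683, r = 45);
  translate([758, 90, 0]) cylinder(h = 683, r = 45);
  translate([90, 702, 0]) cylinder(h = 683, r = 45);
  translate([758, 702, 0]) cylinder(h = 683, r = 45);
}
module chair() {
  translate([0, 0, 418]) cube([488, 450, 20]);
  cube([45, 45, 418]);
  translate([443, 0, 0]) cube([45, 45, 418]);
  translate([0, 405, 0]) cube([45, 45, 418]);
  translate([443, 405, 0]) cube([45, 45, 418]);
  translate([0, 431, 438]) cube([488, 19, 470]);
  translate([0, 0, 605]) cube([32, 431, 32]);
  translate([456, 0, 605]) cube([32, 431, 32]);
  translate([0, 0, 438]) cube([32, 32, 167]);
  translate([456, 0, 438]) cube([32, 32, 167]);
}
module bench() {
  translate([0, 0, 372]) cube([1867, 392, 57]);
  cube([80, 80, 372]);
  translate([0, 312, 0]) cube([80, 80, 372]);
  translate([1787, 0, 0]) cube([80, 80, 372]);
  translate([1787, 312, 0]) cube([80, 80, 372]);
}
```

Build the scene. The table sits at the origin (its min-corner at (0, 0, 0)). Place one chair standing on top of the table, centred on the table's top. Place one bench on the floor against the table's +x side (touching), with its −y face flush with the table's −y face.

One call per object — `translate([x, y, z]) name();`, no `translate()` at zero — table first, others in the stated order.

table();
translate([180, 171, 725]) chair();
translate([848, 0, 0]) bench();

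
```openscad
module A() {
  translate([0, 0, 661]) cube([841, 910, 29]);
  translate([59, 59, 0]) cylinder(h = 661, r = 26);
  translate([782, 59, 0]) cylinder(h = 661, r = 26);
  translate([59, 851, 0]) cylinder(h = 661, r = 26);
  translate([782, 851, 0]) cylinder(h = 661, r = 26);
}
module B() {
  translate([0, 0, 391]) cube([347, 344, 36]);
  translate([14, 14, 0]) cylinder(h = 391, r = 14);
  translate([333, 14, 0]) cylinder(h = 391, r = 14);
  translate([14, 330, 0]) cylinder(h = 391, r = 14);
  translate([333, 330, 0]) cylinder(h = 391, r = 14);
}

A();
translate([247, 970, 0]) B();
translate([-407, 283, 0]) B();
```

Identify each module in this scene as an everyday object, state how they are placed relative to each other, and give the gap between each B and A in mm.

A is a table. B is a stool. Two stools sit around the table at the +y, −x sides. The gap between each stool and the table is 60 mm.

Each stool's nearest face is 60 mm from the table's bounding box.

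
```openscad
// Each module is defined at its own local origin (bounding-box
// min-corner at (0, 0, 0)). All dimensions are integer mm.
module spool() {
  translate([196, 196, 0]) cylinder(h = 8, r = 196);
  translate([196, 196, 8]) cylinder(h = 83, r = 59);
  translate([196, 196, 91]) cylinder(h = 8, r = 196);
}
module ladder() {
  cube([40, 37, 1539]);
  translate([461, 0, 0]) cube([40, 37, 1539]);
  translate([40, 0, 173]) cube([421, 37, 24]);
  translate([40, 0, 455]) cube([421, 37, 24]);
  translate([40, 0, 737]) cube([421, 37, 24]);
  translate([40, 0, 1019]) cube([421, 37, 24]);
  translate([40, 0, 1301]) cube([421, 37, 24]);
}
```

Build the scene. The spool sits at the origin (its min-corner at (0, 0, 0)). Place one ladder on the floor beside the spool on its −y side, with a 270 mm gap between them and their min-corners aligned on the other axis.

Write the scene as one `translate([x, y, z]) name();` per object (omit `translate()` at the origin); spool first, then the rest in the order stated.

spool();
translate([0, -307, 0]) ladder();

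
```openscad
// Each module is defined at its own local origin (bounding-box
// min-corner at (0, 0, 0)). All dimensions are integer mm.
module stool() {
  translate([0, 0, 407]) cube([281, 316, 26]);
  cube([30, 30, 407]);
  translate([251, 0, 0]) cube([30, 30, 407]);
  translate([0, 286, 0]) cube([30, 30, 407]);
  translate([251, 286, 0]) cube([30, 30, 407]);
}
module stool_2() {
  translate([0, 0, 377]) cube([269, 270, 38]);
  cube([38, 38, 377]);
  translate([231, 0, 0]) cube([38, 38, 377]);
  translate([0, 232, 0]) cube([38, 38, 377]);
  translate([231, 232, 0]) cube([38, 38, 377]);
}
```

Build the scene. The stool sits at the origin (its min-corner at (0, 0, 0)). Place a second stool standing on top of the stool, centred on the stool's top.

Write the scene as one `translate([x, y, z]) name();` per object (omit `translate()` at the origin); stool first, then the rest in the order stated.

stool();
translate([6, 23, 433]) stool_2();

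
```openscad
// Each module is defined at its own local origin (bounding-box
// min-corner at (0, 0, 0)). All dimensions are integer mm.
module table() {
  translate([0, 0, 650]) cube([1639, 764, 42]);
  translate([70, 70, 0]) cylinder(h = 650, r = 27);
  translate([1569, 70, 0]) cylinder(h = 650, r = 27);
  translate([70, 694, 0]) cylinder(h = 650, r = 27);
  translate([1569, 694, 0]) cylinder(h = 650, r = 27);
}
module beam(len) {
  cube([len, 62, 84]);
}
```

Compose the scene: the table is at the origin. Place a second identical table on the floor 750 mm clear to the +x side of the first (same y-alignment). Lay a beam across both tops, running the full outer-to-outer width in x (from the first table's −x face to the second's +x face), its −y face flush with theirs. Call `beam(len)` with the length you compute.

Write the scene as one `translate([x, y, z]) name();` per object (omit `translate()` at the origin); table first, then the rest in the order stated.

table();
translate([2389, 0, 0]) table();
translate([0, 0, 692]) beam(4028);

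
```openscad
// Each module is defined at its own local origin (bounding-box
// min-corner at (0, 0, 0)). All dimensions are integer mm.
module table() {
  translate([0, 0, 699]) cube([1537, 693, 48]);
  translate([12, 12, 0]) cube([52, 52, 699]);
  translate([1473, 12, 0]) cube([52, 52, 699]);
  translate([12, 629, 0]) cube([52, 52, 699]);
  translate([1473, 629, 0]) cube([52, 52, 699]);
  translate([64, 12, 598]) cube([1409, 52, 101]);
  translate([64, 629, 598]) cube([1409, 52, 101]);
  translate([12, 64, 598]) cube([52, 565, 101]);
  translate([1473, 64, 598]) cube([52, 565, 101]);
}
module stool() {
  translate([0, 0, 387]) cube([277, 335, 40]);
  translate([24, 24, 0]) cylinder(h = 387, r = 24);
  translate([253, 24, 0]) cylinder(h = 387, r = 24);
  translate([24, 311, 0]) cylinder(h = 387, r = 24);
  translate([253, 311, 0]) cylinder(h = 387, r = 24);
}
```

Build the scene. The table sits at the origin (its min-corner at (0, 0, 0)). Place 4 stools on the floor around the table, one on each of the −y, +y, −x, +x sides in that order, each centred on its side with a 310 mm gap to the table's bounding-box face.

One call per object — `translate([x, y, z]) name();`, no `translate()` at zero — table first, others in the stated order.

table();
translate([630, -645, 0]) stool();
translate([630, 1003, 0]) stool();
translate([-587, 179, 0]) stool();
translate([1847, 179, 0]) stool();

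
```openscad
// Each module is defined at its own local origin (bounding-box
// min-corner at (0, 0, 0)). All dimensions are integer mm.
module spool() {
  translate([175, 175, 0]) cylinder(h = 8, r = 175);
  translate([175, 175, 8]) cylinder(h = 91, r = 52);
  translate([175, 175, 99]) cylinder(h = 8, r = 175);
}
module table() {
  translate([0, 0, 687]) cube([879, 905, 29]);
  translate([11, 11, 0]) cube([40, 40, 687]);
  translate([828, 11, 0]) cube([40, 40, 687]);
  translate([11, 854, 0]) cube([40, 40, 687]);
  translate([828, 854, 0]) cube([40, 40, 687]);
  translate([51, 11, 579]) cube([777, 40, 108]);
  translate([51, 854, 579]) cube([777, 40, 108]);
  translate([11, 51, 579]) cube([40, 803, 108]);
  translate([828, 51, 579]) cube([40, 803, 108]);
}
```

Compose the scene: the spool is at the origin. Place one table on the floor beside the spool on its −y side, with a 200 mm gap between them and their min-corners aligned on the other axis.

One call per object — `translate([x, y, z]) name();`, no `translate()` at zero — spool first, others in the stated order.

spool();
translate([0, -1105, 0]) table();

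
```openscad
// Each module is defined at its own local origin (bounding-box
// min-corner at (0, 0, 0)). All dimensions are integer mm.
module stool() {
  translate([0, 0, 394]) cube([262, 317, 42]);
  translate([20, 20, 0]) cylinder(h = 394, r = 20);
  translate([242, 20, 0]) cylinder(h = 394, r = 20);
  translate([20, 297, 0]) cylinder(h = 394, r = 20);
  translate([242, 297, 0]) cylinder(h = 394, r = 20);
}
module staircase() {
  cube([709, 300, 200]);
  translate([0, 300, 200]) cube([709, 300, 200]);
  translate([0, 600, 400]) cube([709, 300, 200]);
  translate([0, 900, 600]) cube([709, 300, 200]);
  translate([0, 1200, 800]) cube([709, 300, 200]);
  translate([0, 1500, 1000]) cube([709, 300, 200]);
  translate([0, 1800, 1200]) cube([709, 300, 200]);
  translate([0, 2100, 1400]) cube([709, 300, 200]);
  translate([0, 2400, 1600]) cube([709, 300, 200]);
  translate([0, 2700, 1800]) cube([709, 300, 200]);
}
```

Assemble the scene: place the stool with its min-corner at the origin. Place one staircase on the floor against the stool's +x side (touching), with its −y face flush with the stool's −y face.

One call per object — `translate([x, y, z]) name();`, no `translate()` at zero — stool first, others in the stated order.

stool();
translate([262, 0, 0]) staircase();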